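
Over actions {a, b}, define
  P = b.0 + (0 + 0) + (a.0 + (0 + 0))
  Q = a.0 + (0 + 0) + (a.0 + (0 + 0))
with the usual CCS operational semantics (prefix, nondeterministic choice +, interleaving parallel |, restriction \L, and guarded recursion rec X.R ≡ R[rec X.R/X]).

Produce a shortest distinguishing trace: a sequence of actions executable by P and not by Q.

LTS(P): 2 reachable states
  p0 = b.0 + (0 + 0) + (a.0 + (0 + 0)) has moves =a=> p1, =b=> p1
  p1 = 0 has moves deadlocked
LTS(Q): 2 reachable states
  q0 = a.0 + (0 + 0) + (a.0 + (0 + 0)) has moves =a=> q1
  q1 = 0 has moves deadlocked
Trace ⟨b⟩ through P, begin at {p0}:
  step 1 (b): {p1}
  — P admits the full trace.
Trace ⟨b⟩ through Q, begin at {q0}:
  step 1 (b): ∅ (Q stuck)

b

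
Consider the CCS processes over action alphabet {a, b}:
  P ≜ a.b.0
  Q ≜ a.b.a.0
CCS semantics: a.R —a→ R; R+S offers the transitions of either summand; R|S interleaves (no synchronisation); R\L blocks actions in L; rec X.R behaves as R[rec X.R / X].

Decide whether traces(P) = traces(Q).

trace-distinct — witness ⟨aba⟩

P's transition system — 3 states:
  m0 = a.b.0 → --a--▸ m1
  m1 = b.0 → --b--▸ m2
  m2 = 0 → stopped
Q's transition system — 4 states:
  n0 = a.b.a.0 → --a--▸ n1
  n1 = b.a.0 → --b--▸ n2
  n2 = a.0 → --a--▸ n3
  n3 = 0 → stopped
Trace ⟨aba⟩ through Q, begin at {n0}:
  after a @ step 1: {n1}
  after b @ step 2: {n2}
  after a @ step 3: {n3}
  Q completes σ.
Trace ⟨aba⟩ through P, begin at {m0}:
  after a @ step 1: {m1}
  after b @ step 2: {m2}
  after a @ step 3: ∅ (P stuck)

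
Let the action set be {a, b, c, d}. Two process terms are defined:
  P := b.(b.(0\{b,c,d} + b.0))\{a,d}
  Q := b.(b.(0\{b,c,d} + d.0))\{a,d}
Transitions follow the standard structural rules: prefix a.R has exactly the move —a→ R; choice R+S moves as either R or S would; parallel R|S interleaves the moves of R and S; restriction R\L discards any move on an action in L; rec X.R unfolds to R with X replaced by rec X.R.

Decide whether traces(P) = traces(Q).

LTS(P): 4 reachable states
  m0 = b.(b.(0\{b,c,d} + b.0))\{a,d} | -b-> m1
  m1 = (b.(0\{b,c,d} + b.0))\{a,d} | -b-> m2
  m2 = (0\{b,c,d} + b.0)\{a,d} | -b-> m3
  m3 = 0\{a,d} | (no moves)
LTS(Q): 3 reachable states
  n0 = b.(b.(0\{b,c,d} + d.0))\{a,d} | -b-> n1
  n1 = (b.(0\{b,c,d} + d.0))\{a,d} | -b-> n2
  n2 = (0\{b,c,d} + d.0)\{a,d} | (no moves)
Run σ = ⟨bbb⟩ on P: start {m0}
  after b @ step 1: {m1}
  after b @ step 2: {m2}
  after b @ step 3: {m3}
  ✓ P
Run σ = ⟨bbb⟩ on Q: start {n0}
  after b @ step 1: {n1}
  after b @ step 2: {n2}
  after b @ step 3: ∅  — Q cannot continue

NO — witness ⟨bbb⟩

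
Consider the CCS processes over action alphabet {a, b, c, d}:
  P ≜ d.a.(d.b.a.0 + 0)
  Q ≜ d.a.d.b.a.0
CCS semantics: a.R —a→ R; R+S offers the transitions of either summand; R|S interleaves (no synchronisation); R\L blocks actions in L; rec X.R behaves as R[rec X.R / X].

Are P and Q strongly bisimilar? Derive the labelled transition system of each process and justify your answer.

P ~ Q

P's transition system — 6 states:
  p0 = d.a.(d.b.a.0 + 0) ⊢ --d--▸ p1
  p1 = a.(d.b.a.0 + 0) ⊢ --a--▸ p2
  p2 = d.b.a.0 + 0 ⊢ --d--▸ p3
  p3 = b.a.0 ⊢ --b--▸ p4
  p4 = a.0 ⊢ --a--▸ p5
  p5 = 0 ⊢ ∅
Q's transition system — 6 states:
  q0 = d.a.d.b.a.0 ⊢ --d--▸ q1
  q1 = a.d.b.a.0 ⊢ --a--▸ q2
  q2 = d.b.a.0 ⊢ --d--▸ q3
  q3 = b.a.0 ⊢ --b--▸ q4
  q4 = a.0 ⊢ --a--▸ q5
  q5 = 0 ⊢ ∅
Coarsest stable partition (strong bisimilarity classes):
  B0 = {p0, q0}
  B1 = {p1, q1}
  B2 = {p2, q2}
  B3 = {p3, q3}
  B4 = {p4, q4}
  B5 = {p5, q5}
p0 ∈ B0, q0 ∈ B0 → same block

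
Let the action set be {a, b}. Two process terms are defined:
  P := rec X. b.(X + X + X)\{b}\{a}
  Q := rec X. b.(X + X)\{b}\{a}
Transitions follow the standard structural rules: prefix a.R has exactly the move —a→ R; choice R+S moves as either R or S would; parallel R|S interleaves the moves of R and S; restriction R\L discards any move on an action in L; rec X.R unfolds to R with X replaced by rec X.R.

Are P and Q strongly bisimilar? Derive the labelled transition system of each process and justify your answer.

LTS(P): 2 reachable states
  u0 = rec X. b.(X + X + X)\{b}\{a} ⊢ =b=> u1
  u1 = ((rec X. b.(X + X + X)\{b}\{a}) + (rec X. b.(X + X + X)\{b}\{a}) + (rec X. b.(X + X + X)\{b}\{a}))\{b}\{a} ⊢ (no moves)
LTS(Q): 2 reachable states
  v0 = rec X. b.(X + X)\{b}\{a} ⊢ =b=> v1
  v1 = ((rec X. b.(X + X)\{b}\{a}) + (rec X. b.(X + X)\{b}\{a}))\{b}\{a} ⊢ (no moves)
Partition-refinement fixed point:
  B0 = {u0, v0}
  B1 = {u1, v1}
u0 ∈ B0, v0 ∈ B0 → same block

P ~ Q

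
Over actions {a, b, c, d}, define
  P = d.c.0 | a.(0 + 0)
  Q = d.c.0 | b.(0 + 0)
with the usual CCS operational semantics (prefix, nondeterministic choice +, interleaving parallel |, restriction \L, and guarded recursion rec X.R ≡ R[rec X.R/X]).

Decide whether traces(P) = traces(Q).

NO — witness ⟨a⟩

LTS(P): 6 reachable states
  u0 = d.c.0 | a.(0 + 0) → —a→ u1, —d→ u2
  u1 = d.c.0 | (0 + 0) → —d→ u3
  u2 = c.0 | a.(0 + 0) → —a→ u3, —c→ u4
  u3 = c.0 | (0 + 0) → —c→ u5
  u4 = 0 | a.(0 + 0) → —a→ u5
  u5 = 0 | (0 + 0) → ·
LTS(Q): 6 reachable states
  v0 = d.c.0 | b.(0 + 0) → —b→ v1, —d→ v2
  v1 = d.c.0 | (0 + 0) → —d→ v3
  v2 = c.0 | b.(0 + 0) → —b→ v3, —c→ v4
  v3 = c.0 | (0 + 0) → —c→ v5
  v4 = 0 | b.(0 + 0) → —b→ v5
  v5 = 0 | (0 + 0) → ·
Executing a from P (initial set {u0}):
  step 1 (a): {u1}
  — P admits the full trace.
Executing a from Q (initial set {v0}):
  step 1 (a): ∅ (Q stuck)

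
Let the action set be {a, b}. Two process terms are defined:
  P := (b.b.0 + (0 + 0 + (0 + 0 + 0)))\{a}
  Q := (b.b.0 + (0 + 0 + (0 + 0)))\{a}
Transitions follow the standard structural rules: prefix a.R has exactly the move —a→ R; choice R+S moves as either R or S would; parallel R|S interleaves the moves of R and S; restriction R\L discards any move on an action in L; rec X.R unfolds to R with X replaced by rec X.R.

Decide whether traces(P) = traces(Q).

trace-equivalent

LTS(P): 3 reachable states
  p0 = (b.b.0 + (0 + 0 + (0 + 0 + 0)))\{a} ⊢ =b=> p1
  p1 = (b.0)\{a} ⊢ =b=> p2
  p2 = 0\{a} ⊢ stopped
LTS(Q): 3 reachable states
  q0 = (b.b.0 + (0 + 0 + (0 + 0)))\{a} ⊢ =b=> q1
  q1 = (b.0)\{a} ⊢ =b=> q2
  q2 = 0\{a} ⊢ stopped
Partition-refinement fixed point:
  B0 = {p0, q0}
  B1 = {p1, q1}
  B2 = {p2, q2}
p0 ∈ B0, q0 ∈ B0 → same block
Bisimilar ⇒ trace-equivalent.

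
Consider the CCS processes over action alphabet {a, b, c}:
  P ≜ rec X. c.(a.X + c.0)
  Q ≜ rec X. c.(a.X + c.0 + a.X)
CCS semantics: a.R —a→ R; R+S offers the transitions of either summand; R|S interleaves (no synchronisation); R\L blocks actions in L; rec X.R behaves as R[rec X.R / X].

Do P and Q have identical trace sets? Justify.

Reachable graph of P (3 states):
  u0 = rec X. c.(a.X + c.0) :: =c=> u1
  u1 = a.(rec X. c.(a.X + c.0)) + c.0 :: =a=> u0, =c=> u2
  u2 = 0 :: ·
Reachable graph of Q (3 states):
  v0 = rec X. c.(a.X + c.0 + a.X) :: =c=> v1
  v1 = a.(rec X. c.(a.X + c.0 + a.X)) + c.0 + a.(rec X. c.(a.X + c.0 + a.X)) :: =a=> v0, =c=> v2
  v2 = 0 :: ·
Partition-refinement fixed point:
  B0 = {u0, v0}
  B1 = {u1, v1}
  B2 = {u2, v2}
u0 ∈ B0, v0 ∈ B0 → same block
Bisimilar ⇒ trace-equivalent.

YES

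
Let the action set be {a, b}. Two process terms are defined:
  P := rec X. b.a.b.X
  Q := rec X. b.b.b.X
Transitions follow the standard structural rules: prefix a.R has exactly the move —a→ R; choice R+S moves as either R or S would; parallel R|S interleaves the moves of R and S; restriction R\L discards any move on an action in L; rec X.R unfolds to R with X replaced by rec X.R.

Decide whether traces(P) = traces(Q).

Reachable graph of P (3 states):
  p0 = rec X. b.a.b.X | --b--▸ p1
  p1 = a.b.(rec X. b.a.b.X) | --a--▸ p2
  p2 = b.(rec X. b.a.b.X) | --b--▸ p0
Reachable graph of Q (3 states):
  q0 = rec X. b.b.b.X | --b--▸ q1
  q1 = b.b.(rec X. b.b.b.X) | --b--▸ q2
  q2 = b.(rec X. b.b.b.X) | --b--▸ q0
Executing ba from P (initial set {p0}):
  step 1 (b): {p1}
  step 2 (a): {p2}
  P completes σ.
Executing ba from Q (initial set {q0}):
  step 1 (b): {q1}
  step 2 (a): ∅  — Q cannot continue

traces(P) ≠ traces(Q) — witness ⟨ba⟩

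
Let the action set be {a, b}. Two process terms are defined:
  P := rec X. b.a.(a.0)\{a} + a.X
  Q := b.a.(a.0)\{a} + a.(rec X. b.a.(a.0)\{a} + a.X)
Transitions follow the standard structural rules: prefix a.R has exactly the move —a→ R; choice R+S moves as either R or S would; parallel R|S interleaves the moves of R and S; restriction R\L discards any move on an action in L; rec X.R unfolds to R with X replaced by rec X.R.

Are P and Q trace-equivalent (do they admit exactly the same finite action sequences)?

P's transition system — 3 states:
  p0 = rec X. b.a.(a.0)\{a} + a.X → —a→ p0, —b→ p1
  p1 = a.(a.0)\{a} → —a→ p2
  p2 = (a.0)\{a} → stopped
Q's transition system — 4 states:
  q0 = b.a.(a.0)\{a} + a.(rec X. b.a.(a.0)\{a} + a.X) → —a→ q1, —b→ q2
  q1 = rec X. b.a.(a.0)\{a} + a.X → —a→ q1, —b→ q2
  q2 = a.(a.0)\{a} → —a→ q3
  q3 = (a.0)\{a} → stopped
Bisimilarity quotient blocks:
  B0 = {p0, q0, q1}
  B1 = {p1, q2}
  B2 = {p2, q3}
p0 ∈ B0, q0 ∈ B0 → same block
Bisimilar ⇒ trace-equivalent.

YES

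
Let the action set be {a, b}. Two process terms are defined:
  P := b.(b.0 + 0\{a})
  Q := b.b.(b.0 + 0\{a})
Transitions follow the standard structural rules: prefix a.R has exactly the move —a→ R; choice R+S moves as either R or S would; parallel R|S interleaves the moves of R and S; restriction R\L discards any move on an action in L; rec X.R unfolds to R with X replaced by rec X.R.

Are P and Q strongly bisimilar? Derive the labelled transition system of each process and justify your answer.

P's transition system — 3 states:
  p0 = b.(b.0 + 0\{a}) → —b→ p1
  p1 = b.0 + 0\{a} → —b→ p2
  p2 = 0 → stopped
Q's transition system — 4 states:
  q0 = b.b.(b.0 + 0\{a}) → —b→ q1
  q1 = b.(b.0 + 0\{a}) → —b→ q2
  q2 = b.0 + 0\{a} → —b→ q3
  q3 = 0 → stopped
Partition-refinement fixed point:
  B0 = {p0, q1}
  B1 = {p1, q2}
  B2 = {p2, q3}
  B3 = {q0}
p0 ∈ B0, q0 ∈ B3 → different blocks

not bisimilar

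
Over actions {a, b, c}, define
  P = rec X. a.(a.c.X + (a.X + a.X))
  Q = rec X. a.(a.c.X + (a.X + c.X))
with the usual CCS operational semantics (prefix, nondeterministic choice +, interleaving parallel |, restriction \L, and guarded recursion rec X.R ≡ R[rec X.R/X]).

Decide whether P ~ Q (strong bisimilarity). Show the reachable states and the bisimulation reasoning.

Reachable graph of P (3 states):
  m0 = rec X. a.(a.c.X + (a.X + a.X)) :: --a--▸ m1
  m1 = a.c.(rec X. a.(a.c.X + (a.X + a.X))) + (a.(rec X. a.(a.c.X + (a.X + a.X))) + a.(rec X. a.(a.c.X + (a.X + a.X)))) :: --a--▸ m0, --a--▸ m2
  m2 = c.(rec X. a.(a.c.X + (a.X + a.X))) :: --c--▸ m0
Reachable graph of Q (3 states):
  n0 = rec X. a.(a.c.X + (a.X + c.X)) :: --a--▸ n1
  n1 = a.c.(rec X. a.(a.c.X + (a.X + c.X))) + (a.(rec X. a.(a.c.X + (a.X + c.X))) + c.(rec X. a.(a.c.X + (a.X + c.X)))) :: --a--▸ n0, --a--▸ n2, --c--▸ n0
  n2 = c.(rec X. a.(a.c.X + (a.X + c.X))) :: --c--▸ n0
Partition-refinement fixed point:
  B0 = {m0}
  B1 = {m1}
  B2 = {m2}
  B3 = {n0}
  B4 = {n1}
  B5 = {n2}
m0 ∈ B0, n0 ∈ B3 → different blocks

not bisimilar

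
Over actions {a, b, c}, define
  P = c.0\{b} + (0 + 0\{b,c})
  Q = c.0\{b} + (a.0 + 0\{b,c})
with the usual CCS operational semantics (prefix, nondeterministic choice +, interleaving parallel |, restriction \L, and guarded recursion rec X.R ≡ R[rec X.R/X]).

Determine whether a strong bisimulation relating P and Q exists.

LTS(P): 2 reachable states
  s0 = c.0\{b} + (0 + 0\{b,c}) :: =c=> s1
  s1 = 0\{b} :: stopped
LTS(Q): 3 reachable states
  t0 = c.0\{b} + (a.0 + 0\{b,c}) :: =a=> t1, =c=> t2
  t1 = 0 :: stopped
  t2 = 0\{b} :: stopped
Partition-refinement fixed point:
  B0 = {s0}
  B1 = {s1, t1, t2}
  B2 = {t0}
s0 ∈ B0, t0 ∈ B2 → different blocks

not bisimilar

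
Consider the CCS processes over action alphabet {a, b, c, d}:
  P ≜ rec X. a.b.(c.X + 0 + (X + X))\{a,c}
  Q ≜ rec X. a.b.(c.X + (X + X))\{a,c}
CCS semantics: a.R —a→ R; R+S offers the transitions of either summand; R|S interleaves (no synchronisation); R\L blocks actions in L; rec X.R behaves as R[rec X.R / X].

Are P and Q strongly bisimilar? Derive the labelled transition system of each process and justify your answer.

P's transition system — 3 states:
  p0 = rec X. a.b.(c.X + 0 + (X + X))\{a,c} | ··a··> p1
  p1 = b.(c.(rec X. a.b.(c.X + 0 + (X + X))\{a,c}) + 0 + ((rec X. a.b.(c.X + 0 + (X + X))\{a,c}) + (rec X. a.b.(c.X + 0 + (X + X))\{a,c})))\{a,c} | ··b··> p2
  p2 = (c.(rec X. a.b.(c.X + 0 + (X + X))\{a,c}) + 0 + ((rec X. a.b.(c.X + 0 + (X + X))\{a,c}) + (rec X. a.b.(c.X + 0 + (X + X))\{a,c})))\{a,c} | ·
Q's transition system — 3 states:
  q0 = rec X. a.b.(c.X + (X + X))\{a,c} | ··a··> q1
  q1 = b.(c.(rec X. a.b.(c.X + (X + X))\{a,c}) + ((rec X. a.b.(c.X + (X + X))\{a,c}) + (rec X. a.b.(c.X + (X + X))\{a,c})))\{a,c} | ··b··> q2
  q2 = (c.(rec X. a.b.(c.X + (X + X))\{a,c}) + ((rec X. a.b.(c.X + (X + X))\{a,c}) + (rec X. a.b.(c.X + (X + X))\{a,c})))\{a,c} | ·
Coarsest stable partition (strong bisimilarity classes):
  B0 = {p0, q0}
  B1 = {p1, q1}
  B2 = {p2, q2}
p0 ∈ B0, q0 ∈ B0 → same block

P ~ Q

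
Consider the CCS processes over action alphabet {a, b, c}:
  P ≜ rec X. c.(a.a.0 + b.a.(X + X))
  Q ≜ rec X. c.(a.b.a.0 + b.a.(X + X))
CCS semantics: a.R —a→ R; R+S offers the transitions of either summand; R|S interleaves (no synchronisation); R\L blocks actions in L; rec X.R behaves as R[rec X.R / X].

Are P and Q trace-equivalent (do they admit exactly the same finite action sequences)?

trace-distinct — witness ⟨caa⟩

Reachable graph of P (6 states):
  s0 = rec X. c.(a.a.0 + b.a.(X + X)) has moves --c--▸ s1
  s1 = a.a.0 + b.a.((rec X. c.(a.a.0 + b.a.(X + X))) + (rec X. c.(a.a.0 + b.a.(X + X)))) has moves --a--▸ s2, --b--▸ s3
  s2 = a.0 has moves --a--▸ s4
  s3 = a.((rec X. c.(a.a.0 + b.a.(X + X))) + (rec X. c.(a.a.0 + b.a.(X + X)))) has moves --a--▸ s5
  s4 = 0 has moves deadlocked
  s5 = (rec X. c.(a.a.0 + b.a.(X + X))) + (rec X. c.(a.a.0 + b.a.(X + X))) has moves --c--▸ s1
Reachable graph of Q (7 states):
  t0 = rec X. c.(a.b.a.0 + b.a.(X + X)) has moves --c--▸ t1
  t1 = a.b.a.0 + b.a.((rec X. c.(a.b.a.0 + b.a.(X + X))) + (rec X. c.(a.b.a.0 + b.a.(X + X)))) has moves --a--▸ t2, --b--▸ t3
  t2 = b.a.0 has moves --b--▸ t4
  t3 = a.((rec X. c.(a.b.a.0 + b.a.(X + X))) + (rec X. c.(a.b.a.0 + b.a.(X + X)))) has moves --a--▸ t5
  t4 = a.0 has moves --a--▸ t6
  t5 = (rec X. c.(a.b.a.0 + b.a.(X + X))) + (rec X. c.(a.b.a.0 + b.a.(X + X))) has moves --c--▸ t1
  t6 = 0 has moves deadlocked
Executing caa from P (initial set {s0}):
  after c @ step 1: {s1}
  after a @ step 2: {s2}
  after a @ step 3: {s4}
  P completes σ.
Executing caa from Q (initial set {t0}):
  after c @ step 1: {t1}
  after a @ step 2: {t2}
  after a @ step 3: ∅ (Q stuck)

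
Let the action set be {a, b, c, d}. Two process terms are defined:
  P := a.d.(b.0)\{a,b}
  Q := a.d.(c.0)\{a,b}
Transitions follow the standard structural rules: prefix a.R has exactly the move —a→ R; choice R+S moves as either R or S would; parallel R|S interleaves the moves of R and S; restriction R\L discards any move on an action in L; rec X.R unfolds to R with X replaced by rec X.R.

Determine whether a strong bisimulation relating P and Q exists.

P's transition system — 3 states:
  p0 = a.d.(b.0)\{a,b} | =a=> p1
  p1 = d.(b.0)\{a,b} | =d=> p2
  p2 = (b.0)\{a,b} | deadlocked
Q's transition system — 4 states:
  q0 = a.d.(c.0)\{a,b} | =a=> q1
  q1 = d.(c.0)\{a,b} | =d=> q2
  q2 = (c.0)\{a,b} | =c=> q3
  q3 = 0\{a,b} | deadlocked
Partition-refinement fixed point:
  B0 = {p0}
  B1 = {p1}
  B2 = {p2, q3}
  B3 = {q0}
  B4 = {q1}
  B5 = {q2}
p0 ∈ B0, q0 ∈ B3 → different blocks

P ≁ Q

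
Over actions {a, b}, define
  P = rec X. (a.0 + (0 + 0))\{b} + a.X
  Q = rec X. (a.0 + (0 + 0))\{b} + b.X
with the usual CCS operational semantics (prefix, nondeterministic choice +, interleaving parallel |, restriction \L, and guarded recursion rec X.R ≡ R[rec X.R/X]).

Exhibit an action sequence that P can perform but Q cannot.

P's transition system — 2 states:
  s0 = rec X. (a.0 + (0 + 0))\{b} + a.X :: =a=> s0, =a=> s1
  s1 = 0\{b} :: deadlocked
Q's transition system — 2 states:
  t0 = rec X. (a.0 + (0 + 0))\{b} + b.X :: =a=> t1, =b=> t0
  t1 = 0\{b} :: deadlocked
Executing aa from P (initial set {s0}):
  after a @ step 1: {s0, s1}
  after a @ step 2: {s0, s1}
  — P admits the full trace.
Executing aa from Q (initial set {t0}):
  after a @ step 1: {t1}
  after a @ step 2: no successor for Q

aa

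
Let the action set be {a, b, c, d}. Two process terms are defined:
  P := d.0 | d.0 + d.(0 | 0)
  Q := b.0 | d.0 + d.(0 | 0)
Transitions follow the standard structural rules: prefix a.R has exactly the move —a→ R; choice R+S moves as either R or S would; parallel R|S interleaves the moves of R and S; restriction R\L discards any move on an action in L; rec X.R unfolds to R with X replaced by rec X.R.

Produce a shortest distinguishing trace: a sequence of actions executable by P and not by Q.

dd

LTS(P): 4 reachable states
  s0 = d.0 | d.0 + d.(0 | 0) ⊢ -d-> s1, -d-> s2, -d-> s3
  s1 = 0 | 0 ⊢ deadlocked
  s2 = 0 | d.0 ⊢ -d-> s1
  s3 = d.0 | 0 ⊢ -d-> s1
LTS(Q): 4 reachable states
  t0 = b.0 | d.0 + d.(0 | 0) ⊢ -b-> t1, -d-> t2, -d-> t3
  t1 = 0 | d.0 ⊢ -d-> t2
  t2 = 0 | 0 ⊢ deadlocked
  t3 = b.0 | 0 ⊢ -b-> t2
Executing dd from P (initial set {s0}):
  step 1 (d): {s1, s2, s3}
  step 2 (d): {s1}
  — P admits the full trace.
Executing dd from Q (initial set {t0}):
  step 1 (d): {t2, t3}
  step 2 (d): no successor for Q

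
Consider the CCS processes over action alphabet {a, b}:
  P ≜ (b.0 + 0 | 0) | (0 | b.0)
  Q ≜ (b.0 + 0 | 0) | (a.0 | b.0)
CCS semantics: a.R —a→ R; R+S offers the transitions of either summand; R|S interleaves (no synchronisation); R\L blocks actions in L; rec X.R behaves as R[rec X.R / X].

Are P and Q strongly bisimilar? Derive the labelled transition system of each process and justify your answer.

not bisimilar

Reachable graph of P (4 states):
  u0 = (b.0 + 0 | 0) | (0 | b.0) :: =b=> u1, =b=> u2
  u1 = (b.0 + 0 | 0) | (0 | 0) :: =b=> u3
  u2 = 0 | (0 | b.0) :: =b=> u3
  u3 = 0 | (0 | 0) :: (no moves)
Reachable graph of Q (8 states):
  v0 = (b.0 + 0 | 0) | (a.0 | b.0) :: =a=> v1, =b=> v2, =b=> v3
  v1 = (b.0 + 0 | 0) | (0 | b.0) :: =b=> v4, =b=> v5
  v2 = (b.0 + 0 | 0) | (a.0 | 0) :: =a=> v4, =b=> v6
  v3 = 0 | (a.0 | b.0) :: =a=> v5, =b=> v6
  v4 = (b.0 + 0 | 0) | (0 | 0) :: =b=> v7
  v5 = 0 | (0 | b.0) :: =b=> v7
  v6 = 0 | (a.0 | 0) :: =a=> v7
  v7 = 0 | (0 | 0) :: (no moves)
Partition-refinement fixed point:
  B0 = {u0, v1}
  B1 = {u1, u2, v4, v5}
  B2 = {u3, v7}
  B3 = {v0}
  B4 = {v2, v3}
  B5 = {v6}
u0 ∈ B0, v0 ∈ B3 → different blocks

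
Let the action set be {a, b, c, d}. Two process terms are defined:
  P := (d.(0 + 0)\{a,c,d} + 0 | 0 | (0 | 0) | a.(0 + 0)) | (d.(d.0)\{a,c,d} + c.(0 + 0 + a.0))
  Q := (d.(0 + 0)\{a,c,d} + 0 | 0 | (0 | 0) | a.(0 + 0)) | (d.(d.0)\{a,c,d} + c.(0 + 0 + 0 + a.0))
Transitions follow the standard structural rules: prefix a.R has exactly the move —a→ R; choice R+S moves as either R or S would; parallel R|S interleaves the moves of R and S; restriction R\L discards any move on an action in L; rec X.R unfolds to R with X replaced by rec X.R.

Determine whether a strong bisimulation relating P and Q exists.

P ~ Q

P's transition system — 12 states:
  s0 = (d.(0 + 0)\{a,c,d} + 0 | 0 | (0 | 0) | a.(0 + 0)) | (d.(d.0)\{a,c,d} + c.(0 + 0 + a.0)) → =a=> s1, =c=> s2, =d=> s3, =d=> s4
  s1 = 0 | 0 | (0 | 0) | (0 + 0) | (d.(d.0)\{a,c,d} + c.(0 + 0 + a.0)) → =c=> s5, =d=> s6
  s2 = (d.(0 + 0)\{a,c,d} + 0 | 0 | (0 | 0) | a.(0 + 0)) | (0 + 0 + a.0) → =a=> s5, =a=> s7, =d=> s8
  s3 = (0 + 0)\{a,c,d} | (d.(d.0)\{a,c,d} + c.(0 + 0 + a.0)) → =c=> s8, =d=> s9
  s4 = (d.(0 + 0)\{a,c,d} + 0 | 0 | (0 | 0) | a.(0 + 0)) | (d.0)\{a,c,d} → =a=> s6, =d=> s9
  s5 = 0 | 0 | (0 | 0) | (0 + 0) | (0 + 0 + a.0) → =a=> s10
  s6 = 0 | 0 | (0 | 0) | (0 + 0) | (d.0)\{a,c,d} → ·
  s7 = (d.(0 + 0)\{a,c,d} + 0 | 0 | (0 | 0) | a.(0 + 0)) | 0 → =a=> s10, =d=> s11
  s8 = (0 + 0)\{a,c,d} | (0 + 0 + a.0) → =a=> s11
  s9 = (0 + 0)\{a,c,d} | (d.0)\{a,c,d} → ·
  s10 = 0 | 0 | (0 | 0) | (0 + 0) | 0 → ·
  s11 = (0 + 0)\{a,c,d} | 0 → ·
Q's transition system — 12 states:
  t0 = (d.(0 + 0)\{a,c,d} + 0 | 0 | (0 | 0) | a.(0 + 0)) | (d.(d.0)\{a,c,d} + c.(0 + 0 + 0 + a.0)) → =a=> t1, =c=> t2, =d=> t3, =d=> t4
  t1 = 0 | 0 | (0 | 0) | (0 + 0) | (d.(d.0)\{a,c,d} + c.(0 + 0 + 0 + a.0)) → =c=> t5, =d=> t6
  t2 = (d.(0 + 0)\{a,c,d} + 0 | 0 | (0 | 0) | a.(0 + 0)) | (0 + 0 + 0 + a.0) → =a=> t5, =a=> t7, =d=> t8
  t3 = (0 + 0)\{a,c,d} | (d.(d.0)\{a,c,d} + c.(0 + 0 + 0 + a.0)) → =c=> t8, =d=> t9
  t4 = (d.(0 + 0)\{a,c,d} + 0 | 0 | (0 | 0) | a.(0 + 0)) | (d.0)\{a,c,d} → =a=> t6, =d=> t9
  t5 = 0 | 0 | (0 | 0) | (0 + 0) | (0 + 0 + 0 + a.0) → =a=> t10
  t6 = 0 | 0 | (0 | 0) | (0 + 0) | (d.0)\{a,c,d} → ·
  t7 = (d.(0 + 0)\{a,c,d} + 0 | 0 | (0 | 0) | a.(0 + 0)) | 0 → =a=> t10, =d=> t11
  t8 = (0 + 0)\{a,c,d} | (0 + 0 + 0 + a.0) → =a=> t11
  t9 = (0 + 0)\{a,c,d} | (d.0)\{a,c,d} → ·
  t10 = 0 | 0 | (0 | 0) | (0 + 0) | 0 → ·
  t11 = (0 + 0)\{a,c,d} | 0 → ·
Coarsest stable partition (strong bisimilarity classes):
  B0 = {s0, t0}
  B1 = {s2, t2}
  B2 = {s5, s8, t5, t8}
  B3 = {s10, s11, s6, s9, t10, t11, t6, t9}
  B4 = {s4, s7, t4, t7}
  B5 = {s1, s3, t1, t3}
s0 ∈ B0, t0 ∈ B0 → same block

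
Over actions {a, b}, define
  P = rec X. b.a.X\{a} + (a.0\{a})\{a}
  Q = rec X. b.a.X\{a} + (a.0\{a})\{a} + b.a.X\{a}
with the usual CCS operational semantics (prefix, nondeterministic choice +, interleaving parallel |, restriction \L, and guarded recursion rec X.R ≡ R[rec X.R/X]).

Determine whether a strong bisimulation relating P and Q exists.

YES

Reachable graph of P (4 states):
  s0 = rec X. b.a.X\{a} + (a.0\{a})\{a} | =b=> s1
  s1 = a.(rec X. b.a.X\{a} + (a.0\{a})\{a})\{a} | =a=> s2
  s2 = (rec X. b.a.X\{a} + (a.0\{a})\{a})\{a} | =b=> s3
  s3 = (a.(rec X. b.a.X\{a} + (a.0\{a})\{a})\{a})\{a} | (no moves)
Reachable graph of Q (4 states):
  t0 = rec X. b.a.X\{a} + (a.0\{a})\{a} + b.a.X\{a} | =b=> t1
  t1 = a.(rec X. b.a.X\{a} + (a.0\{a})\{a} + b.a.X\{a})\{a} | =a=> t2
  t2 = (rec X. b.a.X\{a} + (a.0\{a})\{a} + b.a.X\{a})\{a} | =b=> t3
  t3 = (a.(rec X. b.a.X\{a} + (a.0\{a})\{a} + b.a.X\{a})\{a})\{a} | (no moves)
Bisimilarity quotient blocks:
  B0 = {s0, t0}
  B1 = {s1, t1}
  B2 = {s2, t2}
  B3 = {s3, t3}
s0 ∈ B0, t0 ∈ B0 → same block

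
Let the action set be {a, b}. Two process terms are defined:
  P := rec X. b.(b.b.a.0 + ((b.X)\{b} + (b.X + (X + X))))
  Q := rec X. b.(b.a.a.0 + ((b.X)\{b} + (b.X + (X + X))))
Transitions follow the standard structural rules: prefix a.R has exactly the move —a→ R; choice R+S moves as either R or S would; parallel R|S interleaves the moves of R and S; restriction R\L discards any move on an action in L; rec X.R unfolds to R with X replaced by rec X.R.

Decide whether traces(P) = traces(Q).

Reachable graph of P (5 states):
  p0 = rec X. b.(b.b.a.0 + ((b.X)\{b} + (b.X + (X + X)))) | ··b··> p1
  p1 = b.b.a.0 + ((b.(rec X. b.(b.b.a.0 + ((b.X)\{b} + (b.X + (X + X))))))\{b} + (b.(rec X. b.(b.b.a.0 + ((b.X)\{b} + (b.X + (X + X))))) + ((rec X. b.(b.b.a.0 + ((b.X)\{b} + (b.X + (X + X))))) + (rec X. b.(b.b.a.0 + ((b.X)\{b} + (b.X + (X + X)))))))) | ··b··> p0, ··b··> p1, ··b··> p2
  p2 = b.a.0 | ··b··> p3
  p3 = a.0 | ··a··> p4
  p4 = 0 | ∅
Reachable graph of Q (5 states):
  q0 = rec X. b.(b.a.a.0 + ((b.X)\{b} + (b.X + (X + X)))) | ··b··> q1
  q1 = b.a.a.0 + ((b.(rec X. b.(b.a.a.0 + ((b.X)\{b} + (b.X + (X + X))))))\{b} + (b.(rec X. b.(b.a.a.0 + ((b.X)\{b} + (b.X + (X + X))))) + ((rec X. b.(b.a.a.0 + ((b.X)\{b} + (b.X + (X + X))))) + (rec X. b.(b.a.a.0 + ((b.X)\{b} + (b.X + (X + X)))))))) | ··b··> q0, ··b··> q1, ··b··> q2
  q2 = a.a.0 | ··a··> q3
  q3 = a.0 | ··a··> q4
  q4 = 0 | ∅
Run σ = ⟨bba⟩ on Q: start {q0}
  after b @ step 1: {q1}
  after b @ step 2: {q0, q1, q2}
  after a @ step 3: {q3}
  Q completes σ.
Run σ = ⟨bba⟩ on P: start {p0}
  after b @ step 1: {p1}
  after b @ step 2: {p0, p1, p2}
  after a @ step 3: no successor for P

trace-distinct — witness ⟨bba⟩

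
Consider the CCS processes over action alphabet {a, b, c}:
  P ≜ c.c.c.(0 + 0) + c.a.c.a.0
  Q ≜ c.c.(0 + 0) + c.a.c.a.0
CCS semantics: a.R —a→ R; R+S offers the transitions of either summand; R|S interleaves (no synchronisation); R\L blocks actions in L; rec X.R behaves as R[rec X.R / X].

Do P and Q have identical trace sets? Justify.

traces(P) ≠ traces(Q) — witness ⟨ccc⟩

P's transition system — 8 states:
  m0 = c.c.c.(0 + 0) + c.a.c.a.0 → =c=> m1, =c=> m2
  m1 = a.c.a.0 → =a=> m3
  m2 = c.c.(0 + 0) → =c=> m4
  m3 = c.a.0 → =c=> m5
  m4 = c.(0 + 0) → =c=> m6
  m5 = a.0 → =a=> m7
  m6 = 0 + 0 → deadlocked
  m7 = 0 → deadlocked
Q's transition system — 7 states:
  n0 = c.c.(0 + 0) + c.a.c.a.0 → =c=> n1, =c=> n2
  n1 = a.c.a.0 → =a=> n3
  n2 = c.(0 + 0) → =c=> n4
  n3 = c.a.0 → =c=> n5
  n4 = 0 + 0 → deadlocked
  n5 = a.0 → =a=> n6
  n6 = 0 → deadlocked
Trace ⟨ccc⟩ through P, begin at {m0}:
  after c @ step 1: {m1, m2}
  after c @ step 2: {m4}
  after c @ step 3: {m6}
  — P admits the full trace.
Trace ⟨ccc⟩ through Q, begin at {n0}:
  after c @ step 1: {n1, n2}
  after c @ step 2: {n4}
  after c @ step 3: no successor for Q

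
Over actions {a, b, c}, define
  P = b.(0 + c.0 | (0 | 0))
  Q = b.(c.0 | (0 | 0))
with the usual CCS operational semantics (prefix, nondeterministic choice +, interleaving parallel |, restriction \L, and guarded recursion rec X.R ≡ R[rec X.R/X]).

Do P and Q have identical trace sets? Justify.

Reachable graph of P (3 states):
  m0 = b.(0 + c.0 | (0 | 0)) | ··b··> m1
  m1 = 0 + c.0 | (0 | 0) | ··c··> m2
  m2 = 0 | (0 | 0) | (no moves)
Reachable graph of Q (3 states):
  n0 = b.(c.0 | (0 | 0)) | ··b··> n1
  n1 = c.0 | (0 | 0) | ··c··> n2
  n2 = 0 | (0 | 0) | (no moves)
Partition-refinement fixed point:
  B0 = {m0, n0}
  B1 = {m1, n1}
  B2 = {m2, n2}
m0 ∈ B0, n0 ∈ B0 → same block
Bisimilar ⇒ trace-equivalent.

trace-equivalent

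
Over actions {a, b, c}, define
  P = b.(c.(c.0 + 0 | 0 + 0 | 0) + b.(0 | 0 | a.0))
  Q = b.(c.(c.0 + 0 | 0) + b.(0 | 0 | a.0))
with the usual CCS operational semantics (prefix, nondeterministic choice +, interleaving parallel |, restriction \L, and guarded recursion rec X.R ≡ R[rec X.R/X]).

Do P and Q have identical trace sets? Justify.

Reachable graph of P (6 states):
  p0 = b.(c.(c.0 + 0 | 0 + 0 | 0) + b.(0 | 0 | a.0)) | --b--▸ p1
  p1 = c.(c.0 + 0 | 0 + 0 | 0) + b.(0 | 0 | a.0) | --b--▸ p2, --c--▸ p3
  p2 = 0 | 0 | a.0 | --a--▸ p4
  p3 = c.0 + 0 | 0 + 0 | 0 | --c--▸ p5
  p4 = 0 | 0 | 0 | deadlocked
  p5 = 0 | deadlocked
Reachable graph of Q (6 states):
  q0 = b.(c.(c.0 + 0 | 0) + b.(0 | 0 | a.0)) | --b--▸ q1
  q1 = c.(c.0 + 0 | 0) + b.(0 | 0 | a.0) | --b--▸ q2, --c--▸ q3
  q2 = 0 | 0 | a.0 | --a--▸ q4
  q3 = c.0 + 0 | 0 | --c--▸ q5
  q4 = 0 | 0 | 0 | deadlocked
  q5 = 0 | deadlocked
Coarsest stable partition (strong bisimilarity classes):
  B0 = {p0, q0}
  B1 = {p1, q1}
  B2 = {p2, q2}
  B3 = {p4, p5, q4, q5}
  B4 = {p3, q3}
p0 ∈ B0, q0 ∈ B0 → same block
Bisimilar ⇒ trace-equivalent.

traces(P) = traces(Q)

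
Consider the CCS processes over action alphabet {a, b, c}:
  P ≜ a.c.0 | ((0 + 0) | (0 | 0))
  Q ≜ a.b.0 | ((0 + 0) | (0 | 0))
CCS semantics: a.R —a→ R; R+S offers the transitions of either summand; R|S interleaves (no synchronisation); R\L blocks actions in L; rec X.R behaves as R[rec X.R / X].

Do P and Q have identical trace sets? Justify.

LTS(P): 3 reachable states
  m0 = a.c.0 | ((0 + 0) | (0 | 0)) has moves =a=> m1
  m1 = c.0 | ((0 + 0) | (0 | 0)) has moves =c=> m2
  m2 = 0 | ((0 + 0) | (0 | 0)) has moves ·
LTS(Q): 3 reachable states
  n0 = a.b.0 | ((0 + 0) | (0 | 0)) has moves =a=> n1
  n1 = b.0 | ((0 + 0) | (0 | 0)) has moves =b=> n2
  n2 = 0 | ((0 + 0) | (0 | 0)) has moves ·
Run σ = ⟨ac⟩ on P: start {m0}
  step 1 (a): {m1}
  step 2 (c): {m2}
  ✓ P
Run σ = ⟨ac⟩ on Q: start {n0}
  step 1 (a): {n1}
  step 2 (c): ∅ (Q stuck)

trace-distinct — witness ⟨ac⟩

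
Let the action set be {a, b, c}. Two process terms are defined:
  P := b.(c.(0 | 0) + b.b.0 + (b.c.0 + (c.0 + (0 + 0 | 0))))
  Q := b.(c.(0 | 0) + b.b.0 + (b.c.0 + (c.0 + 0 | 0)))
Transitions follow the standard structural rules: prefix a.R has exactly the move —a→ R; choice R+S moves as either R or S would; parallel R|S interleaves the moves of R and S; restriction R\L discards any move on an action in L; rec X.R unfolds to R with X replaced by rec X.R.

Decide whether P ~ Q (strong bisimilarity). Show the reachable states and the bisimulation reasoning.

P's transition system — 6 states:
  m0 = b.(c.(0 | 0) + b.b.0 + (b.c.0 + (c.0 + (0 + 0 | 0)))) ⊢ —b→ m1
  m1 = c.(0 | 0) + b.b.0 + (b.c.0 + (c.0 + (0 + 0 | 0))) ⊢ —b→ m2, —b→ m3, —c→ m4, —c→ m5
  m2 = b.0 ⊢ —b→ m4
  m3 = c.0 ⊢ —c→ m4
  m4 = 0 ⊢ ∅
  m5 = 0 | 0 ⊢ ∅
Q's transition system — 6 states:
  n0 = b.(c.(0 | 0) + b.b.0 + (b.c.0 + (c.0 + 0 | 0))) ⊢ —b→ n1
  n1 = c.(0 | 0) + b.b.0 + (b.c.0 + (c.0 + 0 | 0)) ⊢ —b→ n2, —b→ n3, —c→ n4, —c→ n5
  n2 = b.0 ⊢ —b→ n4
  n3 = c.0 ⊢ —c→ n4
  n4 = 0 ⊢ ∅
  n5 = 0 | 0 ⊢ ∅
Partition-refinement fixed point:
  B0 = {m0, n0}
  B1 = {m1, n1}
  B2 = {m3, n3}
  B3 = {m4, m5, n4, n5}
  B4 = {m2, n2}
m0 ∈ B0, n0 ∈ B0 → same block

YES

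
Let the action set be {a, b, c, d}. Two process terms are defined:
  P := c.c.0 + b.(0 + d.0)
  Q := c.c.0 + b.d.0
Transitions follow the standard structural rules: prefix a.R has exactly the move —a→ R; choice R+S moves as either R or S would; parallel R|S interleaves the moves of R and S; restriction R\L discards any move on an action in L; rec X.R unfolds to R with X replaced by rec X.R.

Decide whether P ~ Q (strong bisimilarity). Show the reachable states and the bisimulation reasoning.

LTS(P): 4 reachable states
  m0 = c.c.0 + b.(0 + d.0) ⊢ =b=> m1, =c=> m2
  m1 = 0 + d.0 ⊢ =d=> m3
  m2 = c.0 ⊢ =c=> m3
  m3 = 0 ⊢ stopped
LTS(Q): 4 reachable states
  n0 = c.c.0 + b.d.0 ⊢ =b=> n1, =c=> n2
  n1 = d.0 ⊢ =d=> n3
  n2 = c.0 ⊢ =c=> n3
  n3 = 0 ⊢ stopped
Partition-refinement fixed point:
  B0 = {m0, n0}
  B1 = {m2, n2}
  B2 = {m3, n3}
  B3 = {m1, n1}
m0 ∈ B0, n0 ∈ B0 → same block

P ~ Q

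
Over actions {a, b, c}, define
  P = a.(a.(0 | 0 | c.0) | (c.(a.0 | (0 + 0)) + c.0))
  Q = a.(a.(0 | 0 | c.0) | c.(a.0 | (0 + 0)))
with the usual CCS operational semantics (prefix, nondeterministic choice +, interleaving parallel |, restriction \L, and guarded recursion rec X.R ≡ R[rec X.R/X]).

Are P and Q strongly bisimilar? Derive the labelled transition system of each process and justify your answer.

NO

Reachable graph of P (13 states):
  m0 = a.(a.(0 | 0 | c.0) | (c.(a.0 | (0 + 0)) + c.0)) ⊢ —a→ m1
  m1 = a.(0 | 0 | c.0) | (c.(a.0 | (0 + 0)) + c.0) ⊢ —a→ m2, —c→ m3, —c→ m4
  m2 = 0 | 0 | c.0 | (c.(a.0 | (0 + 0)) + c.0) ⊢ —c→ m5, —c→ m6, —c→ m7
  m3 = a.(0 | 0 | c.0) | (a.0 | (0 + 0)) ⊢ —a→ m6, —a→ m8
  m4 = a.(0 | 0 | c.0) | 0 ⊢ —a→ m7
  m5 = 0 | 0 | 0 | (c.(a.0 | (0 + 0)) + c.0) ⊢ —c→ m10, —c→ m9
  m6 = 0 | 0 | c.0 | (a.0 | (0 + 0)) ⊢ —a→ m11, —c→ m9
  m7 = 0 | 0 | c.0 | 0 ⊢ —c→ m10
  m8 = a.(0 | 0 | c.0) | (0 | (0 + 0)) ⊢ —a→ m11
  m9 = 0 | 0 | 0 | (a.0 | (0 + 0)) ⊢ —a→ m12
  m10 = 0 | 0 | 0 | 0 ⊢ deadlocked
  m11 = 0 | 0 | c.0 | (0 | (0 + 0)) ⊢ —c→ m12
  m12 = 0 | 0 | 0 | (0 | (0 + 0)) ⊢ deadlocked
Reachable graph of Q (10 states):
  n0 = a.(a.(0 | 0 | c.0) | c.(a.0 | (0 + 0))) ⊢ —a→ n1
  n1 = a.(0 | 0 | c.0) | c.(a.0 | (0 + 0)) ⊢ —a→ n2, —c→ n3
  n2 = 0 | 0 | c.0 | c.(a.0 | (0 + 0)) ⊢ —c→ n4, —c→ n5
  n3 = a.(0 | 0 | c.0) | (a.0 | (0 + 0)) ⊢ —a→ n5, —a→ n6
  n4 = 0 | 0 | 0 | c.(a.0 | (0 + 0)) ⊢ —c→ n7
  n5 = 0 | 0 | c.0 | (a.0 | (0 + 0)) ⊢ —a→ n8, —c→ n7
  n6 = a.(0 | 0 | c.0) | (0 | (0 + 0)) ⊢ —a→ n8
  n7 = 0 | 0 | 0 | (a.0 | (0 + 0)) ⊢ —a→ n9
  n8 = 0 | 0 | c.0 | (0 | (0 + 0)) ⊢ —c→ n9
  n9 = 0 | 0 | 0 | (0 | (0 + 0)) ⊢ deadlocked
Bisimilarity quotient blocks:
  B0 = {m0}
  B1 = {m1}
  B2 = {m4, m8, n6}
  B3 = {m11, m7, n8}
  B4 = {m10, m12, n9}
  B5 = {m3, n3}
  B6 = {m6, n5}
  B7 = {m9, n7}
  B8 = {m2}
  B9 = {m5}
  B10 = {n0}
  B11 = {n1}
  B12 = {n2}
  B13 = {n4}
m0 ∈ B0, n0 ∈ B10 → different blocks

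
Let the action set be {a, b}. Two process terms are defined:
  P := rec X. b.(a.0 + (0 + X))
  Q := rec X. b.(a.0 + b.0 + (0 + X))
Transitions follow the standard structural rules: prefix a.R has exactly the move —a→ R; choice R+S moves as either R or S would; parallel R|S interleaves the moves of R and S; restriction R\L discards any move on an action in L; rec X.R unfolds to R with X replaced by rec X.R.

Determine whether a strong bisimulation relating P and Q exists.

Reachable graph of P (3 states):
  s0 = rec X. b.(a.0 + (0 + X)) → -b-> s1
  s1 = a.0 + (0 + (rec X. b.(a.0 + (0 + X)))) → -a-> s2, -b-> s1
  s2 = 0 → ∅
Reachable graph of Q (3 states):
  t0 = rec X. b.(a.0 + b.0 + (0 + X)) → -b-> t1
  t1 = a.0 + b.0 + (0 + (rec X. b.(a.0 + b.0 + (0 + X)))) → -a-> t2, -b-> t1, -b-> t2
  t2 = 0 → ∅
Coarsest stable partition (strong bisimilarity classes):
  B0 = {s0}
  B1 = {s1}
  B2 = {s2, t2}
  B3 = {t0}
  B4 = {t1}
s0 ∈ B0, t0 ∈ B3 → different blocks

NO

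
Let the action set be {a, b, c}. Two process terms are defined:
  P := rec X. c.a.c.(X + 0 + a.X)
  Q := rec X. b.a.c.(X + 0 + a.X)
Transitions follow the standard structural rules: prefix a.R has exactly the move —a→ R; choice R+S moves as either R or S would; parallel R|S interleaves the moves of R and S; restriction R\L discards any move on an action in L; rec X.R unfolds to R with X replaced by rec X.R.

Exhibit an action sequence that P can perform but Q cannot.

c

P's transition system — 4 states:
  u0 = rec X. c.a.c.(X + 0 + a.X) | ··c··> u1
  u1 = a.c.((rec X. c.a.c.(X + 0 + a.X)) + 0 + a.(rec X. c.a.c.(X + 0 + a.X))) | ··a··> u2
  u2 = c.((rec X. c.a.c.(X + 0 + a.X)) + 0 + a.(rec X. c.a.c.(X + 0 + a.X))) | ··c··> u3
  u3 = (rec X. c.a.c.(X + 0 + a.X)) + 0 + a.(rec X. c.a.c.(X + 0 + a.X)) | ··a··> u0, ··c··> u1
Q's transition system — 4 states:
  v0 = rec X. b.a.c.(X + 0 + a.X) | ··b··> v1
  v1 = a.c.((rec X. b.a.c.(X + 0 + a.X)) + 0 + a.(rec X. b.a.c.(X + 0 + a.X))) | ··a··> v2
  v2 = c.((rec X. b.a.c.(X + 0 + a.X)) + 0 + a.(rec X. b.a.c.(X + 0 + a.X))) | ··c··> v3
  v3 = (rec X. b.a.c.(X + 0 + a.X)) + 0 + a.(rec X. b.a.c.(X + 0 + a.X)) | ··a··> v0, ··b··> v1
Run σ = ⟨c⟩ on P: start {u0}
  [1] c ⇒ {u1}
  P completes σ.
Run σ = ⟨c⟩ on Q: start {v0}
  [1] c ⇒ no successor for Q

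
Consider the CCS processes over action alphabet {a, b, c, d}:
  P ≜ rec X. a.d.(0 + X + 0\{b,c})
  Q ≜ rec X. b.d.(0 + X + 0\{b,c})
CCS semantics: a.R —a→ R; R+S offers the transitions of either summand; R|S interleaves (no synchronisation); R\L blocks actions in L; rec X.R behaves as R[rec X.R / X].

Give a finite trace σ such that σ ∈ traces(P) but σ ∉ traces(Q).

a

Reachable graph of P (3 states):
  m0 = rec X. a.d.(0 + X + 0\{b,c}) → --a--▸ m1
  m1 = d.(0 + (rec X. a.d.(0 + X + 0\{b,c})) + 0\{b,c}) → --d--▸ m2
  m2 = 0 + (rec X. a.d.(0 + X + 0\{b,c})) + 0\{b,c} → --a--▸ m1
Reachable graph of Q (3 states):
  n0 = rec X. b.d.(0 + X + 0\{b,c}) → --b--▸ n1
  n1 = d.(0 + (rec X. b.d.(0 + X + 0\{b,c})) + 0\{b,c}) → --d--▸ n2
  n2 = 0 + (rec X. b.d.(0 + X + 0\{b,c})) + 0\{b,c} → --b--▸ n1
Executing a from P (initial set {m0}):
  after a @ step 1: {m1}
  — P admits the full trace.
Executing a from Q (initial set {n0}):
  after a @ step 1: ∅ (Q stuck)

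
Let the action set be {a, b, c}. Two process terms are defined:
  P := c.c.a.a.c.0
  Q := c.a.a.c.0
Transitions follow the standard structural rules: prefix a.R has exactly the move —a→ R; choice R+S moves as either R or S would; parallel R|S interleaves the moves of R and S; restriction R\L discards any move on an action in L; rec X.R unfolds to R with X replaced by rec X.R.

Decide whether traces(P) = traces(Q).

NO — witness ⟨cc⟩

Reachable graph of P (6 states):
  s0 = c.c.a.a.c.0 ⊢ ··c··> s1
  s1 = c.a.a.c.0 ⊢ ··c··> s2
  s2 = a.a.c.0 ⊢ ··a··> s3
  s3 = a.c.0 ⊢ ··a··> s4
  s4 = c.0 ⊢ ··c··> s5
  s5 = 0 ⊢ deadlocked
Reachable graph of Q (5 states):
  t0 = c.a.a.c.0 ⊢ ··c··> t1
  t1 = a.a.c.0 ⊢ ··a··> t2
  t2 = a.c.0 ⊢ ··a··> t3
  t3 = c.0 ⊢ ··c··> t4
  t4 = 0 ⊢ deadlocked
Run σ = ⟨cc⟩ on P: start {s0}
  [1] c ⇒ {s1}
  [2] c ⇒ {s2}
  ✓ P
Run σ = ⟨cc⟩ on Q: start {t0}
  [1] c ⇒ {t1}
  [2] c ⇒ ∅ (Q stuck)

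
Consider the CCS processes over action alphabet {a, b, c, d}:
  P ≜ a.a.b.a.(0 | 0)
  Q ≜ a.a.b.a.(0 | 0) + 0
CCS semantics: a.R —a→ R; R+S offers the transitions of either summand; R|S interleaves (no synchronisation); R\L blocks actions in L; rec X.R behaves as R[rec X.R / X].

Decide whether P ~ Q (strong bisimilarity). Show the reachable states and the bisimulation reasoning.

P ~ Q

P's transition system — 5 states:
  m0 = a.a.b.a.(0 | 0) :: —a→ m1
  m1 = a.b.a.(0 | 0) :: —a→ m2
  m2 = b.a.(0 | 0) :: —b→ m3
  m3 = a.(0 | 0) :: —a→ m4
  m4 = 0 | 0 :: deadlocked
Q's transition system — 5 states:
  n0 = a.a.b.a.(0 | 0) + 0 :: —a→ n1
  n1 = a.b.a.(0 | 0) :: —a→ n2
  n2 = b.a.(0 | 0) :: —b→ n3
  n3 = a.(0 | 0) :: —a→ n4
  n4 = 0 | 0 :: deadlocked
Coarsest stable partition (strong bisimilarity classes):
  B0 = {m0, n0}
  B1 = {m1, n1}
  B2 = {m2, n2}
  B3 = {m3, n3}
  B4 = {m4, n4}
m0 ∈ B0, n0 ∈ B0 → same block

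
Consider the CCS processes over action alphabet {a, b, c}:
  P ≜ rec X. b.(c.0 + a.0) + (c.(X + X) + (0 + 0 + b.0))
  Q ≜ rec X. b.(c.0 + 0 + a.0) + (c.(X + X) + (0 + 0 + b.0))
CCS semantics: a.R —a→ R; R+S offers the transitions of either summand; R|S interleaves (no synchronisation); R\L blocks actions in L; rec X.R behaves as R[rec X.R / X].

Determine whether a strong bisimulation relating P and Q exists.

P ~ Q

LTS(P): 4 reachable states
  s0 = rec X. b.(c.0 + a.0) + (c.(X + X) + (0 + 0 + b.0)) | -b-> s1, -b-> s2, -c-> s3
  s1 = 0 | stopped
  s2 = c.0 + a.0 | -a-> s1, -c-> s1
  s3 = (rec X. b.(c.0 + a.0) + (c.(X + X) + (0 + 0 + b.0))) + (rec X. b.(c.0 + a.0) + (c.(X + X) + (0 + 0 + b.0))) | -b-> s1, -b-> s2, -c-> s3
LTS(Q): 4 reachable states
  t0 = rec X. b.(c.0 + 0 + a.0) + (c.(X + X) + (0 + 0 + b.0)) | -b-> t1, -b-> t2, -c-> t3
  t1 = 0 | stopped
  t2 = c.0 + 0 + a.0 | -a-> t1, -c-> t1
  t3 = (rec X. b.(c.0 + 0 + a.0) + (c.(X + X) + (0 + 0 + b.0))) + (rec X. b.(c.0 + 0 + a.0) + (c.(X + X) + (0 + 0 + b.0))) | -b-> t1, -b-> t2, -c-> t3
Bisimilarity quotient blocks:
  B0 = {s0, s3, t0, t3}
  B1 = {s2, t2}
  B2 = {s1, t1}
s0 ∈ B0, t0 ∈ B0 → same block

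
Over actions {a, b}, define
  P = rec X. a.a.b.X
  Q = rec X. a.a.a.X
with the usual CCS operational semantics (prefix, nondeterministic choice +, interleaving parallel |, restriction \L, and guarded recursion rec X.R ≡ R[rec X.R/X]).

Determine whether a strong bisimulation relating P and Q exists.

P ≁ Q

P's transition system — 3 states:
  u0 = rec X. a.a.b.X :: --a--▸ u1
  u1 = a.b.(rec X. a.a.b.X) :: --a--▸ u2
  u2 = b.(rec X. a.a.b.X) :: --b--▸ u0
Q's transition system — 3 states:
  v0 = rec X. a.a.a.X :: --a--▸ v1
  v1 = a.a.(rec X. a.a.a.X) :: --a--▸ v2
  v2 = a.(rec X. a.a.a.X) :: --a--▸ v0
Coarsest stable partition (strong bisimilarity classes):
  B0 = {u0}
  B1 = {u1}
  B2 = {u2}
  B3 = {v0, v1, v2}
u0 ∈ B0, v0 ∈ B3 → different blocks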